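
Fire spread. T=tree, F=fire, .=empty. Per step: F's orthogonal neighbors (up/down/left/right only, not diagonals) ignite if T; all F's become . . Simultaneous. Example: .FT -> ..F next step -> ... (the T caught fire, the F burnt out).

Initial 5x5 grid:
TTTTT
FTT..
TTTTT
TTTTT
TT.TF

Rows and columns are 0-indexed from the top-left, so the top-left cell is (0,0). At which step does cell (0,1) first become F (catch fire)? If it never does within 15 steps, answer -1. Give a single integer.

Step 1: cell (0,1)='T' (+5 fires, +2 burnt)
Step 2: cell (0,1)='F' (+6 fires, +5 burnt)
  -> target ignites at step 2
Step 3: cell (0,1)='.' (+6 fires, +6 burnt)
Step 4: cell (0,1)='.' (+2 fires, +6 burnt)
Step 5: cell (0,1)='.' (+1 fires, +2 burnt)
Step 6: cell (0,1)='.' (+0 fires, +1 burnt)
  fire out at step 6

2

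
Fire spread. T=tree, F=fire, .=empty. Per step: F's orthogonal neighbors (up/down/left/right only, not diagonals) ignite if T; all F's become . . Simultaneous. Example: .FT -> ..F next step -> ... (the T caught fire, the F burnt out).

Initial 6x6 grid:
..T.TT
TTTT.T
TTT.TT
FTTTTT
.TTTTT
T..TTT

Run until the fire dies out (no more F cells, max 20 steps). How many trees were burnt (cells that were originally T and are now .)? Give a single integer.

Answer: 26

Derivation:
Step 1: +2 fires, +1 burnt (F count now 2)
Step 2: +4 fires, +2 burnt (F count now 4)
Step 3: +4 fires, +4 burnt (F count now 4)
Step 4: +3 fires, +4 burnt (F count now 3)
Step 5: +6 fires, +3 burnt (F count now 6)
Step 6: +3 fires, +6 burnt (F count now 3)
Step 7: +2 fires, +3 burnt (F count now 2)
Step 8: +1 fires, +2 burnt (F count now 1)
Step 9: +1 fires, +1 burnt (F count now 1)
Step 10: +0 fires, +1 burnt (F count now 0)
Fire out after step 10
Initially T: 27, now '.': 35
Total burnt (originally-T cells now '.'): 26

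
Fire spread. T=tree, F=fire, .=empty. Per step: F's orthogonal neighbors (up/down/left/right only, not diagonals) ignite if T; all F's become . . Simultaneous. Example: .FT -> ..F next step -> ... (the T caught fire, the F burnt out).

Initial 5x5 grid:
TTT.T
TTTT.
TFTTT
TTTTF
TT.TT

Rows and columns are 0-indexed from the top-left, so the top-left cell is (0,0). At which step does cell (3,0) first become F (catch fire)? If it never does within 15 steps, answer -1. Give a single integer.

Step 1: cell (3,0)='T' (+7 fires, +2 burnt)
Step 2: cell (3,0)='F' (+8 fires, +7 burnt)
  -> target ignites at step 2
Step 3: cell (3,0)='.' (+4 fires, +8 burnt)
Step 4: cell (3,0)='.' (+0 fires, +4 burnt)
  fire out at step 4

2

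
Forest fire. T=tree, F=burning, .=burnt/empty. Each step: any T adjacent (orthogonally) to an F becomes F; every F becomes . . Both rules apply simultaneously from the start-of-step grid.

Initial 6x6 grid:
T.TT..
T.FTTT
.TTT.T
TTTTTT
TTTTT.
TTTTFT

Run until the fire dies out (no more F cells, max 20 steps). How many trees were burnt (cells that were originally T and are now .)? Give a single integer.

Answer: 25

Derivation:
Step 1: +6 fires, +2 burnt (F count now 6)
Step 2: +8 fires, +6 burnt (F count now 8)
Step 3: +6 fires, +8 burnt (F count now 6)
Step 4: +4 fires, +6 burnt (F count now 4)
Step 5: +1 fires, +4 burnt (F count now 1)
Step 6: +0 fires, +1 burnt (F count now 0)
Fire out after step 6
Initially T: 27, now '.': 34
Total burnt (originally-T cells now '.'): 25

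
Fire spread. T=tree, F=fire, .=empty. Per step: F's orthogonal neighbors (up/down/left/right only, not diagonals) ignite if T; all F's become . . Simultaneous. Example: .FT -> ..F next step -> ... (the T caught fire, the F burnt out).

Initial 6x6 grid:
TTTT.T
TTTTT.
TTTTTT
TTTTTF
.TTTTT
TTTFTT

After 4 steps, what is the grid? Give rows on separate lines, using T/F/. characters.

Step 1: 6 trees catch fire, 2 burn out
  TTTT.T
  TTTTT.
  TTTTTF
  TTTTF.
  .TTFTF
  TTF.FT
Step 2: 6 trees catch fire, 6 burn out
  TTTT.T
  TTTTT.
  TTTTF.
  TTTF..
  .TF.F.
  TF...F
Step 3: 5 trees catch fire, 6 burn out
  TTTT.T
  TTTTF.
  TTTF..
  TTF...
  .F....
  F.....
Step 4: 3 trees catch fire, 5 burn out
  TTTT.T
  TTTF..
  TTF...
  TF....
  ......
  ......

TTTT.T
TTTF..
TTF...
TF....
......
......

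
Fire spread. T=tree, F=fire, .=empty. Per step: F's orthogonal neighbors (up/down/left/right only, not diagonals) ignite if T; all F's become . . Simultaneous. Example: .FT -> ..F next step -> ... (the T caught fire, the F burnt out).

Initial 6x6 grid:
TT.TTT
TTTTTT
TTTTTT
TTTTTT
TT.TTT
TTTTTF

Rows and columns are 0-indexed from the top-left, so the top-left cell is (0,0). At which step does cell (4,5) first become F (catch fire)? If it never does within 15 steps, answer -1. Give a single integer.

Step 1: cell (4,5)='F' (+2 fires, +1 burnt)
  -> target ignites at step 1
Step 2: cell (4,5)='.' (+3 fires, +2 burnt)
Step 3: cell (4,5)='.' (+4 fires, +3 burnt)
Step 4: cell (4,5)='.' (+4 fires, +4 burnt)
Step 5: cell (4,5)='.' (+6 fires, +4 burnt)
Step 6: cell (4,5)='.' (+5 fires, +6 burnt)
Step 7: cell (4,5)='.' (+4 fires, +5 burnt)
Step 8: cell (4,5)='.' (+2 fires, +4 burnt)
Step 9: cell (4,5)='.' (+2 fires, +2 burnt)
Step 10: cell (4,5)='.' (+1 fires, +2 burnt)
Step 11: cell (4,5)='.' (+0 fires, +1 burnt)
  fire out at step 11

1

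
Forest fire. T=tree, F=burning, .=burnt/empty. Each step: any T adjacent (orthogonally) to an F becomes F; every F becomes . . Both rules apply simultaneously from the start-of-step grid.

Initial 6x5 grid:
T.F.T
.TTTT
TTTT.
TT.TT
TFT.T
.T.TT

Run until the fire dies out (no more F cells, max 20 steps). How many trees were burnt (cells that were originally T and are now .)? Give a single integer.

Answer: 19

Derivation:
Step 1: +5 fires, +2 burnt (F count now 5)
Step 2: +5 fires, +5 burnt (F count now 5)
Step 3: +3 fires, +5 burnt (F count now 3)
Step 4: +2 fires, +3 burnt (F count now 2)
Step 5: +1 fires, +2 burnt (F count now 1)
Step 6: +1 fires, +1 burnt (F count now 1)
Step 7: +1 fires, +1 burnt (F count now 1)
Step 8: +1 fires, +1 burnt (F count now 1)
Step 9: +0 fires, +1 burnt (F count now 0)
Fire out after step 9
Initially T: 20, now '.': 29
Total burnt (originally-T cells now '.'): 19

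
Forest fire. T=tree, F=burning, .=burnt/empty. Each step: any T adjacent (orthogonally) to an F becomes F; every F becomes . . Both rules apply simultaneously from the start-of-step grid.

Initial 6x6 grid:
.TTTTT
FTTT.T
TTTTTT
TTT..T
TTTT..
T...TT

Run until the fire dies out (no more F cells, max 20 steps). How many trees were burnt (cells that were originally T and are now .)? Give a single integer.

Step 1: +2 fires, +1 burnt (F count now 2)
Step 2: +4 fires, +2 burnt (F count now 4)
Step 3: +5 fires, +4 burnt (F count now 5)
Step 4: +5 fires, +5 burnt (F count now 5)
Step 5: +3 fires, +5 burnt (F count now 3)
Step 6: +3 fires, +3 burnt (F count now 3)
Step 7: +2 fires, +3 burnt (F count now 2)
Step 8: +0 fires, +2 burnt (F count now 0)
Fire out after step 8
Initially T: 26, now '.': 34
Total burnt (originally-T cells now '.'): 24

Answer: 24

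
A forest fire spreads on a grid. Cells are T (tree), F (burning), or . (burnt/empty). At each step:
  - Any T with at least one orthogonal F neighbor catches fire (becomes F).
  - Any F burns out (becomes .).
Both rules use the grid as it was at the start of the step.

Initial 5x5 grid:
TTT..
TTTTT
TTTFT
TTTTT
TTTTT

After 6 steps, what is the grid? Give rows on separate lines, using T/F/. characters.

Step 1: 4 trees catch fire, 1 burn out
  TTT..
  TTTFT
  TTF.F
  TTTFT
  TTTTT
Step 2: 6 trees catch fire, 4 burn out
  TTT..
  TTF.F
  TF...
  TTF.F
  TTTFT
Step 3: 6 trees catch fire, 6 burn out
  TTF..
  TF...
  F....
  TF...
  TTF.F
Step 4: 4 trees catch fire, 6 burn out
  TF...
  F....
  .....
  F....
  TF...
Step 5: 2 trees catch fire, 4 burn out
  F....
  .....
  .....
  .....
  F....
Step 6: 0 trees catch fire, 2 burn out
  .....
  .....
  .....
  .....
  .....

.....
.....
.....
.....
.....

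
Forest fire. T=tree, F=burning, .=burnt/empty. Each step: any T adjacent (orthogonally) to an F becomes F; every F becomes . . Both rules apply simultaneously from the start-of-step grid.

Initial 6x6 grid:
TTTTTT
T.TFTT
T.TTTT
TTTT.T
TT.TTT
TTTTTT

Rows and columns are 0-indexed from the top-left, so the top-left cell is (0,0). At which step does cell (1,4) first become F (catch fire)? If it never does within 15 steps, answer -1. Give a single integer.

Step 1: cell (1,4)='F' (+4 fires, +1 burnt)
  -> target ignites at step 1
Step 2: cell (1,4)='.' (+6 fires, +4 burnt)
Step 3: cell (1,4)='.' (+5 fires, +6 burnt)
Step 4: cell (1,4)='.' (+5 fires, +5 burnt)
Step 5: cell (1,4)='.' (+6 fires, +5 burnt)
Step 6: cell (1,4)='.' (+4 fires, +6 burnt)
Step 7: cell (1,4)='.' (+1 fires, +4 burnt)
Step 8: cell (1,4)='.' (+0 fires, +1 burnt)
  fire out at step 8

1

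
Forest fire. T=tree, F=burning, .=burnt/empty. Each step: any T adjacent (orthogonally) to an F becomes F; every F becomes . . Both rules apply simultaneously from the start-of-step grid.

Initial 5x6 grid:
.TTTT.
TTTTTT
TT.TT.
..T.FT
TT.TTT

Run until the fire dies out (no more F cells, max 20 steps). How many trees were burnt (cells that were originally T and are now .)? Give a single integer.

Answer: 18

Derivation:
Step 1: +3 fires, +1 burnt (F count now 3)
Step 2: +4 fires, +3 burnt (F count now 4)
Step 3: +3 fires, +4 burnt (F count now 3)
Step 4: +2 fires, +3 burnt (F count now 2)
Step 5: +2 fires, +2 burnt (F count now 2)
Step 6: +3 fires, +2 burnt (F count now 3)
Step 7: +1 fires, +3 burnt (F count now 1)
Step 8: +0 fires, +1 burnt (F count now 0)
Fire out after step 8
Initially T: 21, now '.': 27
Total burnt (originally-T cells now '.'): 18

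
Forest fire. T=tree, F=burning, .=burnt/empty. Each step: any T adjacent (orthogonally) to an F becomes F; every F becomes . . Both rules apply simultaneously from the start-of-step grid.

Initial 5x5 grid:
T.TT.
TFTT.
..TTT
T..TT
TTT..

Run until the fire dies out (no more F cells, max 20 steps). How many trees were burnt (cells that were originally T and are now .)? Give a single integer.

Answer: 11

Derivation:
Step 1: +2 fires, +1 burnt (F count now 2)
Step 2: +4 fires, +2 burnt (F count now 4)
Step 3: +2 fires, +4 burnt (F count now 2)
Step 4: +2 fires, +2 burnt (F count now 2)
Step 5: +1 fires, +2 burnt (F count now 1)
Step 6: +0 fires, +1 burnt (F count now 0)
Fire out after step 6
Initially T: 15, now '.': 21
Total burnt (originally-T cells now '.'): 11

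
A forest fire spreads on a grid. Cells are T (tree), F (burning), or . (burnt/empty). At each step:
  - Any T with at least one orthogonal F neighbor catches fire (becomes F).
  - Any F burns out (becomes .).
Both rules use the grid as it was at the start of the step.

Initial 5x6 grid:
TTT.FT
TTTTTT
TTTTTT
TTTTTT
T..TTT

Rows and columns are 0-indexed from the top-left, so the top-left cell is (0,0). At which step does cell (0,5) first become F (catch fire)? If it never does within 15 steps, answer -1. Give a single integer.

Step 1: cell (0,5)='F' (+2 fires, +1 burnt)
  -> target ignites at step 1
Step 2: cell (0,5)='.' (+3 fires, +2 burnt)
Step 3: cell (0,5)='.' (+4 fires, +3 burnt)
Step 4: cell (0,5)='.' (+6 fires, +4 burnt)
Step 5: cell (0,5)='.' (+6 fires, +6 burnt)
Step 6: cell (0,5)='.' (+3 fires, +6 burnt)
Step 7: cell (0,5)='.' (+1 fires, +3 burnt)
Step 8: cell (0,5)='.' (+1 fires, +1 burnt)
Step 9: cell (0,5)='.' (+0 fires, +1 burnt)
  fire out at step 9

1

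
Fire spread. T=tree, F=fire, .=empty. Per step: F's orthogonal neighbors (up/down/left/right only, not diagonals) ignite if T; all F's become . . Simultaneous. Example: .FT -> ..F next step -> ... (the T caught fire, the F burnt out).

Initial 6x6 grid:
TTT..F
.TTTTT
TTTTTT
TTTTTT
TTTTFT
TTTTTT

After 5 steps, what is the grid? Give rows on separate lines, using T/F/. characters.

Step 1: 5 trees catch fire, 2 burn out
  TTT...
  .TTTTF
  TTTTTT
  TTTTFT
  TTTF.F
  TTTTFT
Step 2: 8 trees catch fire, 5 burn out
  TTT...
  .TTTF.
  TTTTFF
  TTTF.F
  TTF...
  TTTF.F
Step 3: 5 trees catch fire, 8 burn out
  TTT...
  .TTF..
  TTTF..
  TTF...
  TF....
  TTF...
Step 4: 5 trees catch fire, 5 burn out
  TTT...
  .TF...
  TTF...
  TF....
  F.....
  TF....
Step 5: 5 trees catch fire, 5 burn out
  TTF...
  .F....
  TF....
  F.....
  ......
  F.....

TTF...
.F....
TF....
F.....
......
F.....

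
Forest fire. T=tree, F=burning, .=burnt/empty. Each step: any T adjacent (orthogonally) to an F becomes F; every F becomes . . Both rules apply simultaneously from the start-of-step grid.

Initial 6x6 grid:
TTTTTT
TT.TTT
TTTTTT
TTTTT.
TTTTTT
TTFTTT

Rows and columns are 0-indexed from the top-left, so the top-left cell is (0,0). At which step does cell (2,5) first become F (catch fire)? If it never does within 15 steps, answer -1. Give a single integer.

Step 1: cell (2,5)='T' (+3 fires, +1 burnt)
Step 2: cell (2,5)='T' (+5 fires, +3 burnt)
Step 3: cell (2,5)='T' (+6 fires, +5 burnt)
Step 4: cell (2,5)='T' (+5 fires, +6 burnt)
Step 5: cell (2,5)='T' (+4 fires, +5 burnt)
Step 6: cell (2,5)='F' (+5 fires, +4 burnt)
  -> target ignites at step 6
Step 7: cell (2,5)='.' (+4 fires, +5 burnt)
Step 8: cell (2,5)='.' (+1 fires, +4 burnt)
Step 9: cell (2,5)='.' (+0 fires, +1 burnt)
  fire out at step 9

6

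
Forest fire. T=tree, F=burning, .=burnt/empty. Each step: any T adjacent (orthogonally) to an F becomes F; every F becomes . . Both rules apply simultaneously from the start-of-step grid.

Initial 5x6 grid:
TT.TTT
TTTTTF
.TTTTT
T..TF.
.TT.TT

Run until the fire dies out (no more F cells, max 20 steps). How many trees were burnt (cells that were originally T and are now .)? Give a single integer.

Step 1: +6 fires, +2 burnt (F count now 6)
Step 2: +4 fires, +6 burnt (F count now 4)
Step 3: +3 fires, +4 burnt (F count now 3)
Step 4: +2 fires, +3 burnt (F count now 2)
Step 5: +2 fires, +2 burnt (F count now 2)
Step 6: +1 fires, +2 burnt (F count now 1)
Step 7: +0 fires, +1 burnt (F count now 0)
Fire out after step 7
Initially T: 21, now '.': 27
Total burnt (originally-T cells now '.'): 18

Answer: 18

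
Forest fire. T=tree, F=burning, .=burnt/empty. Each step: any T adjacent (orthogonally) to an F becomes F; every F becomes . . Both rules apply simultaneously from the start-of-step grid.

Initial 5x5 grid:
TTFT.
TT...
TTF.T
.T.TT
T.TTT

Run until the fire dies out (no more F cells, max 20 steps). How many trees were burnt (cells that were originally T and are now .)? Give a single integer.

Answer: 8

Derivation:
Step 1: +3 fires, +2 burnt (F count now 3)
Step 2: +4 fires, +3 burnt (F count now 4)
Step 3: +1 fires, +4 burnt (F count now 1)
Step 4: +0 fires, +1 burnt (F count now 0)
Fire out after step 4
Initially T: 15, now '.': 18
Total burnt (originally-T cells now '.'): 8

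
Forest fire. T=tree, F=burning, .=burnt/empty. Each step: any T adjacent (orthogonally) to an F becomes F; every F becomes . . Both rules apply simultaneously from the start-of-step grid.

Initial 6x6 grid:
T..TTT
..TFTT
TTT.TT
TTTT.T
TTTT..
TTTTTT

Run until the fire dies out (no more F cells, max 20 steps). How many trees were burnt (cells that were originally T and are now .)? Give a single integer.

Answer: 26

Derivation:
Step 1: +3 fires, +1 burnt (F count now 3)
Step 2: +4 fires, +3 burnt (F count now 4)
Step 3: +4 fires, +4 burnt (F count now 4)
Step 4: +5 fires, +4 burnt (F count now 5)
Step 5: +4 fires, +5 burnt (F count now 4)
Step 6: +3 fires, +4 burnt (F count now 3)
Step 7: +2 fires, +3 burnt (F count now 2)
Step 8: +1 fires, +2 burnt (F count now 1)
Step 9: +0 fires, +1 burnt (F count now 0)
Fire out after step 9
Initially T: 27, now '.': 35
Total burnt (originally-T cells now '.'): 26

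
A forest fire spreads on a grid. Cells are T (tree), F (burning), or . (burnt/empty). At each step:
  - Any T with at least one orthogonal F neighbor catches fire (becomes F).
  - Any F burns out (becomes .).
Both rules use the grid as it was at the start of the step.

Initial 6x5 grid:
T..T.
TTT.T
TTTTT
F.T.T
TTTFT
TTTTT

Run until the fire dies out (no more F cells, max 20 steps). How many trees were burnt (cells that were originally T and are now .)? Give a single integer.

Step 1: +5 fires, +2 burnt (F count now 5)
Step 2: +8 fires, +5 burnt (F count now 8)
Step 3: +5 fires, +8 burnt (F count now 5)
Step 4: +3 fires, +5 burnt (F count now 3)
Step 5: +0 fires, +3 burnt (F count now 0)
Fire out after step 5
Initially T: 22, now '.': 29
Total burnt (originally-T cells now '.'): 21

Answer: 21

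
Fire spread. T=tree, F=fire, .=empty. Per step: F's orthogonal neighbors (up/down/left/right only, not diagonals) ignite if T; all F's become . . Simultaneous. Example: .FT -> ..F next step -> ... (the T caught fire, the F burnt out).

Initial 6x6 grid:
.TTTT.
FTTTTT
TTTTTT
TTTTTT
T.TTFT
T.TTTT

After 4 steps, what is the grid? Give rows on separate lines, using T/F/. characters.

Step 1: 6 trees catch fire, 2 burn out
  .TTTT.
  .FTTTT
  FTTTTT
  TTTTFT
  T.TF.F
  T.TTFT
Step 2: 10 trees catch fire, 6 burn out
  .FTTT.
  ..FTTT
  .FTTFT
  FTTF.F
  T.F...
  T.TF.F
Step 3: 10 trees catch fire, 10 burn out
  ..FTT.
  ...FFT
  ..FF.F
  .FF...
  F.....
  T.F...
Step 4: 4 trees catch fire, 10 burn out
  ...FF.
  .....F
  ......
  ......
  ......
  F.....

...FF.
.....F
......
......
......
F.....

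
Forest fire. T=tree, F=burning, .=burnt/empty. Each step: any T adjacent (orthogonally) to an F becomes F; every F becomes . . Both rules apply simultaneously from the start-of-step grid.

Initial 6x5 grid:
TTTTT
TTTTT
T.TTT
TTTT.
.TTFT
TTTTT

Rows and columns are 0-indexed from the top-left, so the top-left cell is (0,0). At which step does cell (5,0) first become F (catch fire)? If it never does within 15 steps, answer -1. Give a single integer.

Step 1: cell (5,0)='T' (+4 fires, +1 burnt)
Step 2: cell (5,0)='T' (+5 fires, +4 burnt)
Step 3: cell (5,0)='T' (+5 fires, +5 burnt)
Step 4: cell (5,0)='F' (+5 fires, +5 burnt)
  -> target ignites at step 4
Step 5: cell (5,0)='.' (+4 fires, +5 burnt)
Step 6: cell (5,0)='.' (+2 fires, +4 burnt)
Step 7: cell (5,0)='.' (+1 fires, +2 burnt)
Step 8: cell (5,0)='.' (+0 fires, +1 burnt)
  fire out at step 8

4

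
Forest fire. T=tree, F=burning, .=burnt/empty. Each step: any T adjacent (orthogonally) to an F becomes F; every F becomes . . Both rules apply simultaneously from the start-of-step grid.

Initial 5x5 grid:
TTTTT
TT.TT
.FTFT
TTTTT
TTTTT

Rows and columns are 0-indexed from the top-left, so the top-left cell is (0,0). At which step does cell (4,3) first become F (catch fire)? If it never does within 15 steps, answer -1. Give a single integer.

Step 1: cell (4,3)='T' (+6 fires, +2 burnt)
Step 2: cell (4,3)='F' (+9 fires, +6 burnt)
  -> target ignites at step 2
Step 3: cell (4,3)='.' (+6 fires, +9 burnt)
Step 4: cell (4,3)='.' (+0 fires, +6 burnt)
  fire out at step 4

2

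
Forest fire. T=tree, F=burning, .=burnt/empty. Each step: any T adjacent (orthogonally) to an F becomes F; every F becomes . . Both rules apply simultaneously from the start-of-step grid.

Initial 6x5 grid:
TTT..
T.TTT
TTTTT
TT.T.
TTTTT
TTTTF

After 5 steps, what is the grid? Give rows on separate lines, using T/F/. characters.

Step 1: 2 trees catch fire, 1 burn out
  TTT..
  T.TTT
  TTTTT
  TT.T.
  TTTTF
  TTTF.
Step 2: 2 trees catch fire, 2 burn out
  TTT..
  T.TTT
  TTTTT
  TT.T.
  TTTF.
  TTF..
Step 3: 3 trees catch fire, 2 burn out
  TTT..
  T.TTT
  TTTTT
  TT.F.
  TTF..
  TF...
Step 4: 3 trees catch fire, 3 burn out
  TTT..
  T.TTT
  TTTFT
  TT...
  TF...
  F....
Step 5: 5 trees catch fire, 3 burn out
  TTT..
  T.TFT
  TTF.F
  TF...
  F....
  .....

TTT..
T.TFT
TTF.F
TF...
F....
.....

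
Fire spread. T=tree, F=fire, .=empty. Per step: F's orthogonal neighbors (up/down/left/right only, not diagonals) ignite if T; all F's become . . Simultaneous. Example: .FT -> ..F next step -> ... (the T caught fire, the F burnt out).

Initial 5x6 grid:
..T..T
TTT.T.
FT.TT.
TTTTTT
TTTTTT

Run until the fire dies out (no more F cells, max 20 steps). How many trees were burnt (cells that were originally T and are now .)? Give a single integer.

Step 1: +3 fires, +1 burnt (F count now 3)
Step 2: +3 fires, +3 burnt (F count now 3)
Step 3: +3 fires, +3 burnt (F count now 3)
Step 4: +3 fires, +3 burnt (F count now 3)
Step 5: +3 fires, +3 burnt (F count now 3)
Step 6: +3 fires, +3 burnt (F count now 3)
Step 7: +2 fires, +3 burnt (F count now 2)
Step 8: +0 fires, +2 burnt (F count now 0)
Fire out after step 8
Initially T: 21, now '.': 29
Total burnt (originally-T cells now '.'): 20

Answer: 20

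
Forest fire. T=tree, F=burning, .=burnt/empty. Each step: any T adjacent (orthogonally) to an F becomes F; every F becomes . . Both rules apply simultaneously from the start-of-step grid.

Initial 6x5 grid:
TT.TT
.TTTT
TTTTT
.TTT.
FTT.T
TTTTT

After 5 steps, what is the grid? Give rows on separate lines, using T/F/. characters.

Step 1: 2 trees catch fire, 1 burn out
  TT.TT
  .TTTT
  TTTTT
  .TTT.
  .FT.T
  FTTTT
Step 2: 3 trees catch fire, 2 burn out
  TT.TT
  .TTTT
  TTTTT
  .FTT.
  ..F.T
  .FTTT
Step 3: 3 trees catch fire, 3 burn out
  TT.TT
  .TTTT
  TFTTT
  ..FT.
  ....T
  ..FTT
Step 4: 5 trees catch fire, 3 burn out
  TT.TT
  .FTTT
  F.FTT
  ...F.
  ....T
  ...FT
Step 5: 4 trees catch fire, 5 burn out
  TF.TT
  ..FTT
  ...FT
  .....
  ....T
  ....F

TF.TT
..FTT
...FT
.....
....T
....F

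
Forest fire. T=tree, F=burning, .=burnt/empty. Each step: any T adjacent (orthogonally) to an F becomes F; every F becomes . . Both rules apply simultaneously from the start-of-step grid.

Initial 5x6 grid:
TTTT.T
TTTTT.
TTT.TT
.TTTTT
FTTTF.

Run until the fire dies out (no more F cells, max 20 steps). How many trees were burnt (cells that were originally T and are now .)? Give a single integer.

Step 1: +3 fires, +2 burnt (F count now 3)
Step 2: +5 fires, +3 burnt (F count now 5)
Step 3: +4 fires, +5 burnt (F count now 4)
Step 4: +4 fires, +4 burnt (F count now 4)
Step 5: +4 fires, +4 burnt (F count now 4)
Step 6: +2 fires, +4 burnt (F count now 2)
Step 7: +0 fires, +2 burnt (F count now 0)
Fire out after step 7
Initially T: 23, now '.': 29
Total burnt (originally-T cells now '.'): 22

Answer: 22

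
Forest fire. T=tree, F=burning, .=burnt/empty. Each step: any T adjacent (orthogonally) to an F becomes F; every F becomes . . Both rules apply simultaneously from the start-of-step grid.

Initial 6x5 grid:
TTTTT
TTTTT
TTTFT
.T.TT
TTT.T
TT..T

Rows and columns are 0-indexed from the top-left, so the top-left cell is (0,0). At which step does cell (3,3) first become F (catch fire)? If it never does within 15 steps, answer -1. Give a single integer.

Step 1: cell (3,3)='F' (+4 fires, +1 burnt)
  -> target ignites at step 1
Step 2: cell (3,3)='.' (+5 fires, +4 burnt)
Step 3: cell (3,3)='.' (+6 fires, +5 burnt)
Step 4: cell (3,3)='.' (+4 fires, +6 burnt)
Step 5: cell (3,3)='.' (+4 fires, +4 burnt)
Step 6: cell (3,3)='.' (+1 fires, +4 burnt)
Step 7: cell (3,3)='.' (+0 fires, +1 burnt)
  fire out at step 7

1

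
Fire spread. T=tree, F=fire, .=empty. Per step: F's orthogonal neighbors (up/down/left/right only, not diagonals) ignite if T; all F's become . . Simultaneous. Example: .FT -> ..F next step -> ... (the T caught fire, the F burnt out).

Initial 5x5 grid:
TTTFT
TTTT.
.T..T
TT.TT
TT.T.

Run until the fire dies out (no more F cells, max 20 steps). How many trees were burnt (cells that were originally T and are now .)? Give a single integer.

Answer: 13

Derivation:
Step 1: +3 fires, +1 burnt (F count now 3)
Step 2: +2 fires, +3 burnt (F count now 2)
Step 3: +2 fires, +2 burnt (F count now 2)
Step 4: +2 fires, +2 burnt (F count now 2)
Step 5: +1 fires, +2 burnt (F count now 1)
Step 6: +2 fires, +1 burnt (F count now 2)
Step 7: +1 fires, +2 burnt (F count now 1)
Step 8: +0 fires, +1 burnt (F count now 0)
Fire out after step 8
Initially T: 17, now '.': 21
Total burnt (originally-T cells now '.'): 13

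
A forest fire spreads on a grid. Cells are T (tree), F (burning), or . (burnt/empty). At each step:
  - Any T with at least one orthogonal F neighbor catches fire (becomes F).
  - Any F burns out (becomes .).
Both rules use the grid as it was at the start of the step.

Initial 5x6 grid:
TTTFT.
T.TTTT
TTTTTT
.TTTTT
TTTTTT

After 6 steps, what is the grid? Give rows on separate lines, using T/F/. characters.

Step 1: 3 trees catch fire, 1 burn out
  TTF.F.
  T.TFTT
  TTTTTT
  .TTTTT
  TTTTTT
Step 2: 4 trees catch fire, 3 burn out
  TF....
  T.F.FT
  TTTFTT
  .TTTTT
  TTTTTT
Step 3: 5 trees catch fire, 4 burn out
  F.....
  T....F
  TTF.FT
  .TTFTT
  TTTTTT
Step 4: 6 trees catch fire, 5 burn out
  ......
  F.....
  TF...F
  .TF.FT
  TTTFTT
Step 5: 5 trees catch fire, 6 burn out
  ......
  ......
  F.....
  .F...F
  TTF.FT
Step 6: 2 trees catch fire, 5 burn out
  ......
  ......
  ......
  ......
  TF...F

......
......
......
......
TF...F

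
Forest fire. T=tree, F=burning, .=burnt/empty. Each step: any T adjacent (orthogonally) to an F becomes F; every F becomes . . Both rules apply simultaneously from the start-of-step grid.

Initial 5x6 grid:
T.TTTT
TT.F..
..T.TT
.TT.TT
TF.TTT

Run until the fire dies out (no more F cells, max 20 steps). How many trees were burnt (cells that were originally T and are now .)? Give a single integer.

Answer: 8

Derivation:
Step 1: +3 fires, +2 burnt (F count now 3)
Step 2: +3 fires, +3 burnt (F count now 3)
Step 3: +2 fires, +3 burnt (F count now 2)
Step 4: +0 fires, +2 burnt (F count now 0)
Fire out after step 4
Initially T: 18, now '.': 20
Total burnt (originally-T cells now '.'): 8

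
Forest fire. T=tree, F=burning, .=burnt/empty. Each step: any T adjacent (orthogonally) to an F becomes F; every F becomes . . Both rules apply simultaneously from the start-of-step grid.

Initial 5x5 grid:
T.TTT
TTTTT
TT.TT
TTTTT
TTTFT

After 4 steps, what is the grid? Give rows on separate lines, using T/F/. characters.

Step 1: 3 trees catch fire, 1 burn out
  T.TTT
  TTTTT
  TT.TT
  TTTFT
  TTF.F
Step 2: 4 trees catch fire, 3 burn out
  T.TTT
  TTTTT
  TT.FT
  TTF.F
  TF...
Step 3: 4 trees catch fire, 4 burn out
  T.TTT
  TTTFT
  TT..F
  TF...
  F....
Step 4: 5 trees catch fire, 4 burn out
  T.TFT
  TTF.F
  TF...
  F....
  .....

T.TFT
TTF.F
TF...
F....
.....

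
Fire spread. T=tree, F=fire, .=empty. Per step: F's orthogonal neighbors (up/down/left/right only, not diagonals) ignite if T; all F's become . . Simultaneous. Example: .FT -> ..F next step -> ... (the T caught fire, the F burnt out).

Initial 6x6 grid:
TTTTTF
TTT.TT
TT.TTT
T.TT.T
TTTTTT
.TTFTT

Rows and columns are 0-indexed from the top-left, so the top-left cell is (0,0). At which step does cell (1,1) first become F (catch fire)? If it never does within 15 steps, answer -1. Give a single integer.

Step 1: cell (1,1)='T' (+5 fires, +2 burnt)
Step 2: cell (1,1)='T' (+8 fires, +5 burnt)
Step 3: cell (1,1)='T' (+7 fires, +8 burnt)
Step 4: cell (1,1)='T' (+3 fires, +7 burnt)
Step 5: cell (1,1)='F' (+3 fires, +3 burnt)
  -> target ignites at step 5
Step 6: cell (1,1)='.' (+3 fires, +3 burnt)
Step 7: cell (1,1)='.' (+0 fires, +3 burnt)
  fire out at step 7

5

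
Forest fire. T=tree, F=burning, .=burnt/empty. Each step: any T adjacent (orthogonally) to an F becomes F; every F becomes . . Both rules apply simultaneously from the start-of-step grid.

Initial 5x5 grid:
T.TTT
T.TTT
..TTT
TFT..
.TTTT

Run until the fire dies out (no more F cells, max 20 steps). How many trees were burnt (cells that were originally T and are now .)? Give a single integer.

Step 1: +3 fires, +1 burnt (F count now 3)
Step 2: +2 fires, +3 burnt (F count now 2)
Step 3: +3 fires, +2 burnt (F count now 3)
Step 4: +4 fires, +3 burnt (F count now 4)
Step 5: +2 fires, +4 burnt (F count now 2)
Step 6: +1 fires, +2 burnt (F count now 1)
Step 7: +0 fires, +1 burnt (F count now 0)
Fire out after step 7
Initially T: 17, now '.': 23
Total burnt (originally-T cells now '.'): 15

Answer: 15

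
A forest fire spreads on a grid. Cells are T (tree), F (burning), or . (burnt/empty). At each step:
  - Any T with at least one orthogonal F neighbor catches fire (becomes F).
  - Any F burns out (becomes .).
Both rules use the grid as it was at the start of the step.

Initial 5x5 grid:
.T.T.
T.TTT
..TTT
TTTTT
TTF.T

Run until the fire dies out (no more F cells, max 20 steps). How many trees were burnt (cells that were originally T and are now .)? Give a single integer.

Answer: 15

Derivation:
Step 1: +2 fires, +1 burnt (F count now 2)
Step 2: +4 fires, +2 burnt (F count now 4)
Step 3: +4 fires, +4 burnt (F count now 4)
Step 4: +3 fires, +4 burnt (F count now 3)
Step 5: +2 fires, +3 burnt (F count now 2)
Step 6: +0 fires, +2 burnt (F count now 0)
Fire out after step 6
Initially T: 17, now '.': 23
Total burnt (originally-T cells now '.'): 15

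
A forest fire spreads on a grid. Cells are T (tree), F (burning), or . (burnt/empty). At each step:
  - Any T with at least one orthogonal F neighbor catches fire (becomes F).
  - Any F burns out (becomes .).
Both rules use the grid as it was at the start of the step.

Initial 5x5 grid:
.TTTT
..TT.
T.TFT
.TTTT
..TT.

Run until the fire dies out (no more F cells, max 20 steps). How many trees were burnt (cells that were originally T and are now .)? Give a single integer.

Step 1: +4 fires, +1 burnt (F count now 4)
Step 2: +5 fires, +4 burnt (F count now 5)
Step 3: +4 fires, +5 burnt (F count now 4)
Step 4: +1 fires, +4 burnt (F count now 1)
Step 5: +0 fires, +1 burnt (F count now 0)
Fire out after step 5
Initially T: 15, now '.': 24
Total burnt (originally-T cells now '.'): 14

Answer: 14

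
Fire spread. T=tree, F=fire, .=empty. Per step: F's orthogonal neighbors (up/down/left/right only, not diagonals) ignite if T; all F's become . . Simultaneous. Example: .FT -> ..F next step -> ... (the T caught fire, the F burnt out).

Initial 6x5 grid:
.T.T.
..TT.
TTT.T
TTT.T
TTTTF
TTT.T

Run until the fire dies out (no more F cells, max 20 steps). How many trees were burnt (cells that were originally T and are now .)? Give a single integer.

Step 1: +3 fires, +1 burnt (F count now 3)
Step 2: +2 fires, +3 burnt (F count now 2)
Step 3: +3 fires, +2 burnt (F count now 3)
Step 4: +4 fires, +3 burnt (F count now 4)
Step 5: +4 fires, +4 burnt (F count now 4)
Step 6: +2 fires, +4 burnt (F count now 2)
Step 7: +1 fires, +2 burnt (F count now 1)
Step 8: +0 fires, +1 burnt (F count now 0)
Fire out after step 8
Initially T: 20, now '.': 29
Total burnt (originally-T cells now '.'): 19

Answer: 19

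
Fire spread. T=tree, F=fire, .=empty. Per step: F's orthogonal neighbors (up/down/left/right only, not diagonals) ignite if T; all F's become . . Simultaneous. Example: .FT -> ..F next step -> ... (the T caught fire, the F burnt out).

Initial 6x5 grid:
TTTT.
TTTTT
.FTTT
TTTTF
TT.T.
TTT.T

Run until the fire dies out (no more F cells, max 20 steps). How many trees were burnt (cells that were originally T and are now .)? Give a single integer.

Answer: 22

Derivation:
Step 1: +5 fires, +2 burnt (F count now 5)
Step 2: +9 fires, +5 burnt (F count now 9)
Step 3: +5 fires, +9 burnt (F count now 5)
Step 4: +3 fires, +5 burnt (F count now 3)
Step 5: +0 fires, +3 burnt (F count now 0)
Fire out after step 5
Initially T: 23, now '.': 29
Total burnt (originally-T cells now '.'): 22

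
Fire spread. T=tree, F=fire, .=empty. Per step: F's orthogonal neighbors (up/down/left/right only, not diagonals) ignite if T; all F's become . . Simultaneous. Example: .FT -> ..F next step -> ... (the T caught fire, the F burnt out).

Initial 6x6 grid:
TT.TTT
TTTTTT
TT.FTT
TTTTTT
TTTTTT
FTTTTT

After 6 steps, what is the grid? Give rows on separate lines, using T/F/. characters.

Step 1: 5 trees catch fire, 2 burn out
  TT.TTT
  TTTFTT
  TT..FT
  TTTFTT
  FTTTTT
  .FTTTT
Step 2: 10 trees catch fire, 5 burn out
  TT.FTT
  TTF.FT
  TT...F
  FTF.FT
  .FTFTT
  ..FTTT
Step 3: 9 trees catch fire, 10 burn out
  TT..FT
  TF...F
  FT....
  .F...F
  ..F.FT
  ...FTT
Step 4: 6 trees catch fire, 9 burn out
  TF...F
  F.....
  .F....
  ......
  .....F
  ....FT
Step 5: 2 trees catch fire, 6 burn out
  F.....
  ......
  ......
  ......
  ......
  .....F
Step 6: 0 trees catch fire, 2 burn out
  ......
  ......
  ......
  ......
  ......
  ......

......
......
......
......
......
......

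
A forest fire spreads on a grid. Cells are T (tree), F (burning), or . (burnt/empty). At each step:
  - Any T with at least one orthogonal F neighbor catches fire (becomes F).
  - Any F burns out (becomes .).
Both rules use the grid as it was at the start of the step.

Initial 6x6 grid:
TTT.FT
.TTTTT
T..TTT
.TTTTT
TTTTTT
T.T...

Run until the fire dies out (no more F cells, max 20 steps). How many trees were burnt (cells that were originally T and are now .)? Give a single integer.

Step 1: +2 fires, +1 burnt (F count now 2)
Step 2: +3 fires, +2 burnt (F count now 3)
Step 3: +4 fires, +3 burnt (F count now 4)
Step 4: +5 fires, +4 burnt (F count now 5)
Step 5: +4 fires, +5 burnt (F count now 4)
Step 6: +3 fires, +4 burnt (F count now 3)
Step 7: +2 fires, +3 burnt (F count now 2)
Step 8: +1 fires, +2 burnt (F count now 1)
Step 9: +1 fires, +1 burnt (F count now 1)
Step 10: +0 fires, +1 burnt (F count now 0)
Fire out after step 10
Initially T: 26, now '.': 35
Total burnt (originally-T cells now '.'): 25

Answer: 25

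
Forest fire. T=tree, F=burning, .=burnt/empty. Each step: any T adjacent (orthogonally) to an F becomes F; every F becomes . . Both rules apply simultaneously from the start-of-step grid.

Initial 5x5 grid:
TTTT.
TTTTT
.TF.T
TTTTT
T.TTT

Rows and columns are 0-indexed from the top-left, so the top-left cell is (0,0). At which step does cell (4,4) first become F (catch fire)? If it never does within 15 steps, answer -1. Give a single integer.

Step 1: cell (4,4)='T' (+3 fires, +1 burnt)
Step 2: cell (4,4)='T' (+6 fires, +3 burnt)
Step 3: cell (4,4)='T' (+7 fires, +6 burnt)
Step 4: cell (4,4)='F' (+4 fires, +7 burnt)
  -> target ignites at step 4
Step 5: cell (4,4)='.' (+0 fires, +4 burnt)
  fire out at step 5

4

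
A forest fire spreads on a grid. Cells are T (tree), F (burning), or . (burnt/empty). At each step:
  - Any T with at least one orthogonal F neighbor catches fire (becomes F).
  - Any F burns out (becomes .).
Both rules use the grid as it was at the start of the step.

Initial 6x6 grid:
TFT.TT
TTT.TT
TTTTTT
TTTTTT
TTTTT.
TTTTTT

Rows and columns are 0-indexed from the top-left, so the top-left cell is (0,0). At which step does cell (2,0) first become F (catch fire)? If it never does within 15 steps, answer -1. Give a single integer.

Step 1: cell (2,0)='T' (+3 fires, +1 burnt)
Step 2: cell (2,0)='T' (+3 fires, +3 burnt)
Step 3: cell (2,0)='F' (+3 fires, +3 burnt)
  -> target ignites at step 3
Step 4: cell (2,0)='.' (+4 fires, +3 burnt)
Step 5: cell (2,0)='.' (+5 fires, +4 burnt)
Step 6: cell (2,0)='.' (+6 fires, +5 burnt)
Step 7: cell (2,0)='.' (+5 fires, +6 burnt)
Step 8: cell (2,0)='.' (+2 fires, +5 burnt)
Step 9: cell (2,0)='.' (+1 fires, +2 burnt)
Step 10: cell (2,0)='.' (+0 fires, +1 burnt)
  fire out at step 10

3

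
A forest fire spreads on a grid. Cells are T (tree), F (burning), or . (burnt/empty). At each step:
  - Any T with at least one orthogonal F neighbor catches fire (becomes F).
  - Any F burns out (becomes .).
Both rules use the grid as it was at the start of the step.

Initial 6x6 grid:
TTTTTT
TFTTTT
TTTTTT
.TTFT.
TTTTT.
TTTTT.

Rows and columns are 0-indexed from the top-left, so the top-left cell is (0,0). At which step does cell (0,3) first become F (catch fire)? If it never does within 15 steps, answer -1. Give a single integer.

Step 1: cell (0,3)='T' (+8 fires, +2 burnt)
Step 2: cell (0,3)='T' (+10 fires, +8 burnt)
Step 3: cell (0,3)='F' (+6 fires, +10 burnt)
  -> target ignites at step 3
Step 4: cell (0,3)='.' (+4 fires, +6 burnt)
Step 5: cell (0,3)='.' (+2 fires, +4 burnt)
Step 6: cell (0,3)='.' (+0 fires, +2 burnt)
  fire out at step 6

3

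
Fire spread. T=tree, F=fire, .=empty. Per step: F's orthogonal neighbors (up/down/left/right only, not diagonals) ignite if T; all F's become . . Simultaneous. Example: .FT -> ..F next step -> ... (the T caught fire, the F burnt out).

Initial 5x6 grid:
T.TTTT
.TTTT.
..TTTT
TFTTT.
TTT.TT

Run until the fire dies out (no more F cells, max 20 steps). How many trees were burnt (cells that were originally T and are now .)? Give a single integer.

Answer: 21

Derivation:
Step 1: +3 fires, +1 burnt (F count now 3)
Step 2: +4 fires, +3 burnt (F count now 4)
Step 3: +3 fires, +4 burnt (F count now 3)
Step 4: +5 fires, +3 burnt (F count now 5)
Step 5: +4 fires, +5 burnt (F count now 4)
Step 6: +1 fires, +4 burnt (F count now 1)
Step 7: +1 fires, +1 burnt (F count now 1)
Step 8: +0 fires, +1 burnt (F count now 0)
Fire out after step 8
Initially T: 22, now '.': 29
Total burnt (originally-T cells now '.'): 21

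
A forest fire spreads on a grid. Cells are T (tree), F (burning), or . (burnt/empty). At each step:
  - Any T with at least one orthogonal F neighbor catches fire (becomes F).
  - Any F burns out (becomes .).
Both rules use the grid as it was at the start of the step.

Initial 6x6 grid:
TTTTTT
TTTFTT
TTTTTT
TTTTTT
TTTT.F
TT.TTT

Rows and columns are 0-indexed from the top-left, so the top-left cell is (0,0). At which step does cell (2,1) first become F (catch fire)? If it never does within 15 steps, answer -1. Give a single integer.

Step 1: cell (2,1)='T' (+6 fires, +2 burnt)
Step 2: cell (2,1)='T' (+10 fires, +6 burnt)
Step 3: cell (2,1)='F' (+7 fires, +10 burnt)
  -> target ignites at step 3
Step 4: cell (2,1)='.' (+4 fires, +7 burnt)
Step 5: cell (2,1)='.' (+2 fires, +4 burnt)
Step 6: cell (2,1)='.' (+2 fires, +2 burnt)
Step 7: cell (2,1)='.' (+1 fires, +2 burnt)
Step 8: cell (2,1)='.' (+0 fires, +1 burnt)
  fire out at step 8

3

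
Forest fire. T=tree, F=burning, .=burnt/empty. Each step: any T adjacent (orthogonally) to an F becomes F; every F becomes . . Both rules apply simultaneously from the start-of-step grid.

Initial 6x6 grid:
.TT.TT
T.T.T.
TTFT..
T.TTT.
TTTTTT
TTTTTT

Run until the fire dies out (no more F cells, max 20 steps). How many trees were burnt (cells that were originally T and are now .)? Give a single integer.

Answer: 23

Derivation:
Step 1: +4 fires, +1 burnt (F count now 4)
Step 2: +4 fires, +4 burnt (F count now 4)
Step 3: +7 fires, +4 burnt (F count now 7)
Step 4: +4 fires, +7 burnt (F count now 4)
Step 5: +3 fires, +4 burnt (F count now 3)
Step 6: +1 fires, +3 burnt (F count now 1)
Step 7: +0 fires, +1 burnt (F count now 0)
Fire out after step 7
Initially T: 26, now '.': 33
Total burnt (originally-T cells now '.'): 23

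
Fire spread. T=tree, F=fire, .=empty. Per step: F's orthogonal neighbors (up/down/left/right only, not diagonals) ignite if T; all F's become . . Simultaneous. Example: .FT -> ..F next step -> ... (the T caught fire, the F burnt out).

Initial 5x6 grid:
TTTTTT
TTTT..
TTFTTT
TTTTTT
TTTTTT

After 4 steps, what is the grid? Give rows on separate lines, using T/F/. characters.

Step 1: 4 trees catch fire, 1 burn out
  TTTTTT
  TTFT..
  TF.FTT
  TTFTTT
  TTTTTT
Step 2: 8 trees catch fire, 4 burn out
  TTFTTT
  TF.F..
  F...FT
  TF.FTT
  TTFTTT
Step 3: 8 trees catch fire, 8 burn out
  TF.FTT
  F.....
  .....F
  F...FT
  TF.FTT
Step 4: 5 trees catch fire, 8 burn out
  F...FT
  ......
  ......
  .....F
  F...FT

F...FT
......
......
.....F
F...FT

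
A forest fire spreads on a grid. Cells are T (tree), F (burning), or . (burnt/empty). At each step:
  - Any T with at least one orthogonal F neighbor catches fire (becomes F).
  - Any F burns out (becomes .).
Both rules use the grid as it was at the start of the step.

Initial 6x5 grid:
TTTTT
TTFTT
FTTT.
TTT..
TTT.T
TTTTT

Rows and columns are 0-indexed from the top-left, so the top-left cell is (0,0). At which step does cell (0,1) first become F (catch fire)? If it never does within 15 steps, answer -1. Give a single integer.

Step 1: cell (0,1)='T' (+7 fires, +2 burnt)
Step 2: cell (0,1)='F' (+8 fires, +7 burnt)
  -> target ignites at step 2
Step 3: cell (0,1)='.' (+4 fires, +8 burnt)
Step 4: cell (0,1)='.' (+2 fires, +4 burnt)
Step 5: cell (0,1)='.' (+1 fires, +2 burnt)
Step 6: cell (0,1)='.' (+1 fires, +1 burnt)
Step 7: cell (0,1)='.' (+1 fires, +1 burnt)
Step 8: cell (0,1)='.' (+0 fires, +1 burnt)
  fire out at step 8

2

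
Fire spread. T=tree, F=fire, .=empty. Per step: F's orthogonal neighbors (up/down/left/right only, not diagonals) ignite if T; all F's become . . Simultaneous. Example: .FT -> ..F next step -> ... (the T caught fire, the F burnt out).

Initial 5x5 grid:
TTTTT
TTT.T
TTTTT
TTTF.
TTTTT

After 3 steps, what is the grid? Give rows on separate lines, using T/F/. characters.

Step 1: 3 trees catch fire, 1 burn out
  TTTTT
  TTT.T
  TTTFT
  TTF..
  TTTFT
Step 2: 5 trees catch fire, 3 burn out
  TTTTT
  TTT.T
  TTF.F
  TF...
  TTF.F
Step 3: 5 trees catch fire, 5 burn out
  TTTTT
  TTF.F
  TF...
  F....
  TF...

TTTTT
TTF.F
TF...
F....
TF...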